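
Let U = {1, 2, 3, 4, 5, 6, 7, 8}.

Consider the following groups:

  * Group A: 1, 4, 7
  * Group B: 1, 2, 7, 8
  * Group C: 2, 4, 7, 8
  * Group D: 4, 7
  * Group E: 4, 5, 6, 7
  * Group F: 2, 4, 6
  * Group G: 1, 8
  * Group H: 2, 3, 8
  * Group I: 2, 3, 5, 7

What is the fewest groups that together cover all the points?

F, G, and I cover everything between them: the union {1, 2, 3, 4, 5, 6, 7, 8} is all of U.
No 2 of the 9 groups cover everything (all 36 combinations miss at least one point), so 3 is optimal.

3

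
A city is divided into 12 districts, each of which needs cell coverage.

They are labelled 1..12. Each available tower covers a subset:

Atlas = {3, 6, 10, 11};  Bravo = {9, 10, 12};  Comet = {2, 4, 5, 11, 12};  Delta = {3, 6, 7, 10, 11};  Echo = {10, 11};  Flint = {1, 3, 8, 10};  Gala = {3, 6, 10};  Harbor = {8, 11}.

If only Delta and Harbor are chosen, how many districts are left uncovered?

Union of Delta, Harbor = {3, 6, 7, 8, 10, 11}.
Not covered: 1, 2, 4, 5, 9, 12 — 6 districts.

6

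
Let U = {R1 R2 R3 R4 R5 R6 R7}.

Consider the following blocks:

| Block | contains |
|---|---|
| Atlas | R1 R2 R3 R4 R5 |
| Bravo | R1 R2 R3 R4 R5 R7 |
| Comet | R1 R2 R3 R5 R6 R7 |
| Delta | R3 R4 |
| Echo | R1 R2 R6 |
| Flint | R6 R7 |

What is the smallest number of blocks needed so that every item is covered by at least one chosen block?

2

Atlas and Comet together: Atlas ∪ Comet = {R1, R2, R3, R4, R5, R6, R7} — every item is covered.
No single block has all 7 items (the largest, Bravo, has 6), so 2 is optimal.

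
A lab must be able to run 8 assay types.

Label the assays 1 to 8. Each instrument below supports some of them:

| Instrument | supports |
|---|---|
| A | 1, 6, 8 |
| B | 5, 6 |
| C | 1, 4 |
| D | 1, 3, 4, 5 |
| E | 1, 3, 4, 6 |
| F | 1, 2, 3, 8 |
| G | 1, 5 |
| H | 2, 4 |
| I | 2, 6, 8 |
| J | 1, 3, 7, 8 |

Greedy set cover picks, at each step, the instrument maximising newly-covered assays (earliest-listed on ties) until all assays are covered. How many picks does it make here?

Greedy: pick D (covers 4 new) → pick I (covers 3 new) → pick J (covers 1 new). Total picks: 3.

3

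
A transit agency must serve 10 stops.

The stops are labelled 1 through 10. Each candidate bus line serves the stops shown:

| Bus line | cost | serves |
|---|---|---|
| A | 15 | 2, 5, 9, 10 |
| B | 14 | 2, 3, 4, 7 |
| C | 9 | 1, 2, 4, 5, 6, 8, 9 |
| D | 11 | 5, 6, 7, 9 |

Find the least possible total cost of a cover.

38

A, B, C together cover every stop (A ∪ B ∪ C = {1, 2, 3, 4, 5, 6, 7, 8, 9, 10}); total cost 15 + 14 + 9 = 38.
No covering selection has total cost below 38.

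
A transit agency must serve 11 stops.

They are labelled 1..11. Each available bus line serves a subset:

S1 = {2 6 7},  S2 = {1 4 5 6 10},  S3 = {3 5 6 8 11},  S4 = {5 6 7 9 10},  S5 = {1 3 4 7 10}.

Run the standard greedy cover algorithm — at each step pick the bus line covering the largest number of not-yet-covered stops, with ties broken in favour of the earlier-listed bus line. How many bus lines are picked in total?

Greedy: pick S2 (covers 5 new) → pick S3 (covers 3 new) → pick S1 (covers 2 new) → pick S4 (covers 1 new). Total picks: 4.

4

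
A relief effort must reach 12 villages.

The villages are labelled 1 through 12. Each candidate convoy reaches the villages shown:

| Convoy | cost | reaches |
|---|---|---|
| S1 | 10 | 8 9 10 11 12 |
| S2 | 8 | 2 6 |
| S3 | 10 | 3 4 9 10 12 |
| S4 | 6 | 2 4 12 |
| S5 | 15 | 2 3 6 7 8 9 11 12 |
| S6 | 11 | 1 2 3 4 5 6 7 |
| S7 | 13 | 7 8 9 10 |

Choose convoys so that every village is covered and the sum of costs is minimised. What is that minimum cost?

S1, S6 together cover every village (S1 ∪ S6 = {1, 2, 3, 4, 5, 6, 7, 8, 9, 10, 11, 12}); total cost 10 + 11 = 21.
No covering selection has total cost below 21.

21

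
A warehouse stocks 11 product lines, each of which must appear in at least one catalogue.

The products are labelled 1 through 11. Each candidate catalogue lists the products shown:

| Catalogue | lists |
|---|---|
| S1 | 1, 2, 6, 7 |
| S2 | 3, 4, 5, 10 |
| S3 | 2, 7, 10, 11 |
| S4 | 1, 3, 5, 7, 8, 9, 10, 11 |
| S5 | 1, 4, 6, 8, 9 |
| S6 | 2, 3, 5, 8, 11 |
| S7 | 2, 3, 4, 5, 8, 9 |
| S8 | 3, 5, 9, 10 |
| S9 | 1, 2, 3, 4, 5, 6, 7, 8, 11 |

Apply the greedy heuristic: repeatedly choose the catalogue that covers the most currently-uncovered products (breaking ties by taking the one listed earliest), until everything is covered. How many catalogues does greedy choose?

2

Greedy: pick S9 (covers 9 new) → pick S4 (covers 2 new). Total picks: 2.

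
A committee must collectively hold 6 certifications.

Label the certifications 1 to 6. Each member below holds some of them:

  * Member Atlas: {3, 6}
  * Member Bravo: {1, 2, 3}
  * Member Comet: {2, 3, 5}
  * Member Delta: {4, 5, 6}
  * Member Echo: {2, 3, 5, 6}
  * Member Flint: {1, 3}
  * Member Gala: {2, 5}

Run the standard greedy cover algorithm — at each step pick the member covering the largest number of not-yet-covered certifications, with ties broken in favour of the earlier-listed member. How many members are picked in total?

Greedy: pick Echo (covers 4 new) → pick Bravo (covers 1 new) → pick Delta (covers 1 new). Total picks: 3.
(The true minimum cover uses only 2 members, so greedy is not optimal here.)

3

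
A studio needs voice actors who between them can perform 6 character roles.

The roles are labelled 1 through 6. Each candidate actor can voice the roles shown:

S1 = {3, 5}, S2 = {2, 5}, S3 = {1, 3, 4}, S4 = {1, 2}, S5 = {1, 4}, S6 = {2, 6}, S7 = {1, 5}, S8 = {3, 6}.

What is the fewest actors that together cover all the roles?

3

S1 and S3 and S6 together: S1 ∪ S3 ∪ S6 = {1, 2, 3, 4, 5, 6} — every role is covered.
No 2 of the 8 actors cover everything (all 28 combinations miss at least one role), so 3 is optimal.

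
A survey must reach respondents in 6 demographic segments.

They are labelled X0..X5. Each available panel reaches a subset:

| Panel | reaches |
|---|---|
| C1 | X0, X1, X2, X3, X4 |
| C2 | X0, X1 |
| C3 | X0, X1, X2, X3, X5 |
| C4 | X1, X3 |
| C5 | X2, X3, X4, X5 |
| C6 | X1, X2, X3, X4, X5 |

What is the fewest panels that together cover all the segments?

Take {C2, C5}. Their union is {X0, X1, X2, X3, X4, X5}, which is all 6 segments.
No single panel has all 6 segments (the largest, C1, has 5), so 2 is optimal.

2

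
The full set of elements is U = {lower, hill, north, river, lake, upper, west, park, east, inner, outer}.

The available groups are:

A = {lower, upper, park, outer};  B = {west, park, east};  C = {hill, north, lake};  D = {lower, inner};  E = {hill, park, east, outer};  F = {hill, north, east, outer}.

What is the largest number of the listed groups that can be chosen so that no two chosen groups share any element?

3

B, C, D are pairwise disjoint (B={west,park,east}; C={hill,north,lake}; D={lower,inner}).
Every remaining group overlaps one of these, and no 4 of the listed groups are pairwise disjoint, so 3 is the maximum.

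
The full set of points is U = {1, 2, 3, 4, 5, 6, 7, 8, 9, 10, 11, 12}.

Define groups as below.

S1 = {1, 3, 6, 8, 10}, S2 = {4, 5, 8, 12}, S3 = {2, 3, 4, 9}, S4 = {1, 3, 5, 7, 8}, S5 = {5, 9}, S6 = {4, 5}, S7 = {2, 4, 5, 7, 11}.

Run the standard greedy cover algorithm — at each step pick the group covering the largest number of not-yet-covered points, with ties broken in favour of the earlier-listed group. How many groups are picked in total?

Greedy: pick S1 (covers 5 new) → pick S7 (covers 5 new) → pick S2 (covers 1 new) → pick S3 (covers 1 new). Total picks: 4.

4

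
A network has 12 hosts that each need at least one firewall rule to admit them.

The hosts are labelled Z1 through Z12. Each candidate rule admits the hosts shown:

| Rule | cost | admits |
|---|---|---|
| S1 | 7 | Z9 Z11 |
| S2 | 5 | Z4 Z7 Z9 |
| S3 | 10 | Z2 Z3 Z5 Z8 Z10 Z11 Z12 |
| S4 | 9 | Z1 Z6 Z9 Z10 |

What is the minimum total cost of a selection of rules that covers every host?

24

S2, S3, S4 together cover every host (S2 ∪ S3 ∪ S4 = {Z1, Z2, Z3, Z4, Z5, Z6, Z7, Z8, Z9, Z10, Z11, Z12}); total cost 5 + 10 + 9 = 24.
No covering selection has total cost below 24.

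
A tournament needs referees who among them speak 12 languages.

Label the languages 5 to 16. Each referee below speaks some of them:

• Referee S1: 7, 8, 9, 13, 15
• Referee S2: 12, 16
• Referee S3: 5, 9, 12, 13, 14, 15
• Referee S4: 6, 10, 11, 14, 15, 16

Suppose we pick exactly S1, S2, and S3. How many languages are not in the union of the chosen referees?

3

Union of S1, S2, S3 = {5, 7, 8, 9, 12, 13, 14, 15, 16}.
Not covered: 6, 10, 11 — 3 languages.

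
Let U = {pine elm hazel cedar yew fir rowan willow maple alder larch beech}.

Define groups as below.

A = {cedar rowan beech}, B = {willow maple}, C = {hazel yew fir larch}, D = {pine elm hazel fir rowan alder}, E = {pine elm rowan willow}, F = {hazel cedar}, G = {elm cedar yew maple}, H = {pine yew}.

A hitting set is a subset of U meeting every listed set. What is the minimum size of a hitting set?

Take T = {pine, hazel, cedar, maple}. Each listed group contains at least one of these, so T is a hitting set of size 4.
No choice of 3 items meets every group, so 4 is the minimum.

4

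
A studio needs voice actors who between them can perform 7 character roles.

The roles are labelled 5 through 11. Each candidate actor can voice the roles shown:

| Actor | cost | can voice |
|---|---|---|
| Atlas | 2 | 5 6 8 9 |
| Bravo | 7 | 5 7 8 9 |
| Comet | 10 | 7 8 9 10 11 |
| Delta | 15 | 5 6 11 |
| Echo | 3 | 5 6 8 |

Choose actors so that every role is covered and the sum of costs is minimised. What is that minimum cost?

12

Atlas, Comet together cover every role (Atlas ∪ Comet = {5, 6, 7, 8, 9, 10, 11}); total cost 2 + 10 = 12.
No covering selection has total cost below 12.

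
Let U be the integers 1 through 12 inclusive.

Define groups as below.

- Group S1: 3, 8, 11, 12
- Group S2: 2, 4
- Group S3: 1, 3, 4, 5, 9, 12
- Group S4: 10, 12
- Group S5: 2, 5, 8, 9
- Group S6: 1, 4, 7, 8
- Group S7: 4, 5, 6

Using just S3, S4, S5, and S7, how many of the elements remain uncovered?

2

Union of S3, S4, S5, S7 = {1, 2, 3, 4, 5, 6, 8, 9, 10, 12}.
Not covered: 7, 11 — 2 elements.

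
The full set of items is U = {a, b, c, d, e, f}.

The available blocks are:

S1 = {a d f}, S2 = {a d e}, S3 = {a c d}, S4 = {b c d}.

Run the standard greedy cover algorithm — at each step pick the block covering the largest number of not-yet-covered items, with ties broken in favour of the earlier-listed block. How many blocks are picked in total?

3

Greedy: pick S1 (covers 3 new) → pick S4 (covers 2 new) → pick S2 (covers 1 new). Total picks: 3.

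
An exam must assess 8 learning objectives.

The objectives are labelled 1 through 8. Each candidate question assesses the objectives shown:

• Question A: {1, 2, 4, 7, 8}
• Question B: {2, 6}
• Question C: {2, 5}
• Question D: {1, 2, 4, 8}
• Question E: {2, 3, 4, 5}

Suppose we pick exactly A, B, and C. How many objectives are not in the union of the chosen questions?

Union of A, B, C = {1, 2, 4, 5, 6, 7, 8}.
Not covered: 3 — 1 objective.

1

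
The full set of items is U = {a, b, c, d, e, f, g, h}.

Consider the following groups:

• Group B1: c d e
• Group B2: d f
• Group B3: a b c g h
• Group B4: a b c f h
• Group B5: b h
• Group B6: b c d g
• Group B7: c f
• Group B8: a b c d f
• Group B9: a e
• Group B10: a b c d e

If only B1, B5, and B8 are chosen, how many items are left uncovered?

Union of B1, B5, B8 = {a, b, c, d, e, f, h}.
Not covered: g — 1 item.

1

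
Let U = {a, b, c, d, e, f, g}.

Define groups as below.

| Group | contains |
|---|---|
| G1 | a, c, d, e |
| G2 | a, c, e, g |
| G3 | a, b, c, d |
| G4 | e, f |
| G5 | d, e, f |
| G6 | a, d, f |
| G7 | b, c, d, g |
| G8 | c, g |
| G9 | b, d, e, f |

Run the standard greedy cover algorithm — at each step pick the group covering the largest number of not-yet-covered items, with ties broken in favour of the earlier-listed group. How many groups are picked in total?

3

Greedy: pick G1 (covers 4 new) → pick G7 (covers 2 new) → pick G4 (covers 1 new). Total picks: 3.
(The true minimum cover uses only 2 groups, so greedy is not optimal here.)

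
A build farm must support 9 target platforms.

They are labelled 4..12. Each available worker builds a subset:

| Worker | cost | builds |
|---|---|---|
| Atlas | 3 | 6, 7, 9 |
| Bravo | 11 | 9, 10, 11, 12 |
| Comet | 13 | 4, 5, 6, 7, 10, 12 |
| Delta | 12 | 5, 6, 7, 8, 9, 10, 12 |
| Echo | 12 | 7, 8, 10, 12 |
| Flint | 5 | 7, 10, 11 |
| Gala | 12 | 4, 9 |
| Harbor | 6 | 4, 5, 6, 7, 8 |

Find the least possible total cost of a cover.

Bravo, Harbor together cover every platform (Bravo ∪ Harbor = {4, 5, 6, 7, 8, 9, 10, 11, 12}); total cost 11 + 6 = 17.
The greedy pick Atlas, Harbor, Flint, Bravo costs 25; no covering selection beats 17.

17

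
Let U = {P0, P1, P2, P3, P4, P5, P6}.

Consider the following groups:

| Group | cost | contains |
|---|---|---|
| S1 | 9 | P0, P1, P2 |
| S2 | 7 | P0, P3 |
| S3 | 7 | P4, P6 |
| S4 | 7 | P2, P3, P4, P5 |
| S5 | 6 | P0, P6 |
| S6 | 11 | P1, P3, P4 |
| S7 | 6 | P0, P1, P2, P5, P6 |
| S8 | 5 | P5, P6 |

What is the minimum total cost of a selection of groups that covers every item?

13

S4, S7 together cover every item (S4 ∪ S7 = {P0, P1, P2, P3, P4, P5, P6}); total cost 7 + 6 = 13.
No covering selection has total cost below 13.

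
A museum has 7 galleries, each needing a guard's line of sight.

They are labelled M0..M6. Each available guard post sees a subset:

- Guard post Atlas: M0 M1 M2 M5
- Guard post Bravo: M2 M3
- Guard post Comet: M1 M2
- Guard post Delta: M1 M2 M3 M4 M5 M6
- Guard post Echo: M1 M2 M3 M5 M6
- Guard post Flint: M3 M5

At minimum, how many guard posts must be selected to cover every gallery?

Take {Atlas, Delta}. Their union is {M0, M1, M2, M3, M4, M5, M6}, which is all 7 galleries.
No single guard post has all 7 galleries (the largest, Delta, has 6), so 2 is optimal.

2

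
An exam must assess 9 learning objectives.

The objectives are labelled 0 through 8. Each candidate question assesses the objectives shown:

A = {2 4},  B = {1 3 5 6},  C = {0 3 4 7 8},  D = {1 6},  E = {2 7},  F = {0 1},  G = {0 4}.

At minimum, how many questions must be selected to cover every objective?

A and B and C together: A ∪ B ∪ C = {0, 1, 2, 3, 4, 5, 6, 7, 8} — every objective is covered.
Only B contains 5, so B is forced; the remaining 5 objectives need at least 2 more questions (each remaining question adds at most 4) — so at least 3 questions are needed, and 3 is optimal.

3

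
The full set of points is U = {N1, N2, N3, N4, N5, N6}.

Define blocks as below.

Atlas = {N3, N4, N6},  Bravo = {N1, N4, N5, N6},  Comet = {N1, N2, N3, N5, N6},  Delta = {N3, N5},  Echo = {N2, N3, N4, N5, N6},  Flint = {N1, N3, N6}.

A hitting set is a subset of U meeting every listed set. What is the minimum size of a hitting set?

2

Take H = {N3, N5}. Each listed block contains at least one of these, so H is a hitting set of size 2.
No single point lies in every block, so at least 2 are needed and 2 is optimal.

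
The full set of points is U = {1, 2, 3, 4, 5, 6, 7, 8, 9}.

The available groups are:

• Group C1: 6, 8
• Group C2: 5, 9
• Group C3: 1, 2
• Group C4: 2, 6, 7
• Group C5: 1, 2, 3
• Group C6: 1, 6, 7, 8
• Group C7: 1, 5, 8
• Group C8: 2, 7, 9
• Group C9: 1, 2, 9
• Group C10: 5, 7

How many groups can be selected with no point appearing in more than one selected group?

3

C1, C2, C3 are pairwise disjoint (C1={6,8}; C2={5,9}; C3={1,2}).
Every remaining group overlaps one of these, and no 4 of the listed groups are pairwise disjoint, so 3 is the maximum.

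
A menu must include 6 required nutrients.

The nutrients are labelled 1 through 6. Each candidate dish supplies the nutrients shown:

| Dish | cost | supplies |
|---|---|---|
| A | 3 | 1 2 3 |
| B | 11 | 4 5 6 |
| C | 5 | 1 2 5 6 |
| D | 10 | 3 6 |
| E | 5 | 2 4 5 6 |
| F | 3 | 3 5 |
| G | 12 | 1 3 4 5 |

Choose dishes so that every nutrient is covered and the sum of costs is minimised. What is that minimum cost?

8

A, E together cover every nutrient (A ∪ E = {1, 2, 3, 4, 5, 6}); total cost 3 + 5 = 8.
No covering selection has total cost below 8.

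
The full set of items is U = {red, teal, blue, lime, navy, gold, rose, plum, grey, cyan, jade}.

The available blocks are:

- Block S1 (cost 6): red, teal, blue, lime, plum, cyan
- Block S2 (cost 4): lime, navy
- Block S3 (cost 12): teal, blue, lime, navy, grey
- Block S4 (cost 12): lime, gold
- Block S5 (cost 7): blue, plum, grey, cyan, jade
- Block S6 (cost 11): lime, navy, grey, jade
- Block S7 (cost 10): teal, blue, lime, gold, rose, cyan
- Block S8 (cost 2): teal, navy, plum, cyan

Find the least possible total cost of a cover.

S1, S5, S7, S8 together cover every item (S1 ∪ S5 ∪ S7 ∪ S8 = {red, teal, blue, lime, navy, gold, rose, plum, grey, cyan, jade}); total cost 6 + 7 + 10 + 2 = 25.
No covering selection has total cost below 25.

25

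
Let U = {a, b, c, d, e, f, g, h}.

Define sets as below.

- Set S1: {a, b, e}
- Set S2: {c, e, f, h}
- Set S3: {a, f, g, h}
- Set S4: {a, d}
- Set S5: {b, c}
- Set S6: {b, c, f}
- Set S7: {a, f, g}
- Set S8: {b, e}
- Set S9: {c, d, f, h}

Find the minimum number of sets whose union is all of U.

3

Take {S1, S7, S9}. Their union is {a, b, c, d, e, f, g, h}, which is all 8 items.
No 2 of the 9 sets cover everything (all 36 combinations miss at least one item), so 3 is optimal.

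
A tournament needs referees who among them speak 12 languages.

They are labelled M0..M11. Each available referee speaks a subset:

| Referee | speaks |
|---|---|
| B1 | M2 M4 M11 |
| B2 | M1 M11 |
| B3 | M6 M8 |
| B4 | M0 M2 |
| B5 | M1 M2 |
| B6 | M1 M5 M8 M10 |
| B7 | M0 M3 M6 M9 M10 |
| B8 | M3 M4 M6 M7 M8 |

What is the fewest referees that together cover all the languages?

Take {B1, B6, B7, B8}. Their union is {M0, M1, M2, M3, M4, M5, M6, M7, M8, M9, M10, M11}, which is all 12 languages.
Only B8 contains M7, so B8 is forced; the remaining 7 languages need at least 3 more referees (each remaining referee adds at most 3) — so at least 4 referees are needed, and 4 is optimal.

4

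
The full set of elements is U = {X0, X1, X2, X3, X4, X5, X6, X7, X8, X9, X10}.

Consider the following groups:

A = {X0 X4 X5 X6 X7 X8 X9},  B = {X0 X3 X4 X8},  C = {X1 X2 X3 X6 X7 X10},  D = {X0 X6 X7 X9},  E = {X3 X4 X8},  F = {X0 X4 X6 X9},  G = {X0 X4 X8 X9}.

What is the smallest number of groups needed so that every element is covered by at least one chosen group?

A and C together: A ∪ C = {X0, X1, X2, X3, X4, X5, X6, X7, X8, X9, X10} — every element is covered.
No single group has all 11 elements (the largest, A, has 7), so 2 is optimal.

2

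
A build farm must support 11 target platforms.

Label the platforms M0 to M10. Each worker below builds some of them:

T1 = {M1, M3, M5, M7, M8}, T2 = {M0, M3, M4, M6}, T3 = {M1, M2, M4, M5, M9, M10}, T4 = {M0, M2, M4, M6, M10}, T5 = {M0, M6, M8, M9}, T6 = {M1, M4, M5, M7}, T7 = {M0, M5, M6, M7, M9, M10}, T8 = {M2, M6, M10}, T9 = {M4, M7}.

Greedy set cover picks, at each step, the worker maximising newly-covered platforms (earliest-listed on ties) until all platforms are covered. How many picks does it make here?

Greedy: pick T3 (covers 6 new) → pick T1 (covers 3 new) → pick T2 (covers 2 new). Total picks: 3.

3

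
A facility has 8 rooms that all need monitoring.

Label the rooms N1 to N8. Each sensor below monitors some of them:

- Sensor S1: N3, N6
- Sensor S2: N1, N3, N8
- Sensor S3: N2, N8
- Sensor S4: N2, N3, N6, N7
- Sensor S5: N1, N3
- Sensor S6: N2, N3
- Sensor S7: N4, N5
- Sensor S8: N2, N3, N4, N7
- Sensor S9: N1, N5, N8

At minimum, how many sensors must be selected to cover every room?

3

S2 and S4 and S7 together: S2 ∪ S4 ∪ S7 = {N1, N2, N3, N4, N5, N6, N7, N8} — every room is covered.
No 2 of the 9 sensors cover everything (all 36 combinations miss at least one room), so 3 is optimal.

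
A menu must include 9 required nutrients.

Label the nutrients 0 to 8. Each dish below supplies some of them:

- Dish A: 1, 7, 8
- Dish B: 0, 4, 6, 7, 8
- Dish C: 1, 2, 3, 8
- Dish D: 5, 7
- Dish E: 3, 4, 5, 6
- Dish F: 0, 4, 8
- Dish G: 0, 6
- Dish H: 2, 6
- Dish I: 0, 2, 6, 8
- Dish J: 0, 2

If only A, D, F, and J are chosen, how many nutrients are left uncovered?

2

Union of A, D, F, J = {0, 1, 2, 4, 5, 7, 8}.
Not covered: 3, 6 — 2 nutrients.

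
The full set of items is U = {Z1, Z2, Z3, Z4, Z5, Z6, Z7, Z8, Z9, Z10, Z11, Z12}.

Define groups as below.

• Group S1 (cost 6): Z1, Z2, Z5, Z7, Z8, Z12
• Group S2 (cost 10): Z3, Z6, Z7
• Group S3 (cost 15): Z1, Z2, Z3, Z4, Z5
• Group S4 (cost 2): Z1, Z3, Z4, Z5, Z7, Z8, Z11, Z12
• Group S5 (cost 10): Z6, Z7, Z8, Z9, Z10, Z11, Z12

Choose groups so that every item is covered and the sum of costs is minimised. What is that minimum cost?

S1, S4, S5 together cover every item (S1 ∪ S4 ∪ S5 = {Z1, Z2, Z3, Z4, Z5, Z6, Z7, Z8, Z9, Z10, Z11, Z12}); total cost 6 + 2 + 10 = 18.
No covering selection has total cost below 18.

18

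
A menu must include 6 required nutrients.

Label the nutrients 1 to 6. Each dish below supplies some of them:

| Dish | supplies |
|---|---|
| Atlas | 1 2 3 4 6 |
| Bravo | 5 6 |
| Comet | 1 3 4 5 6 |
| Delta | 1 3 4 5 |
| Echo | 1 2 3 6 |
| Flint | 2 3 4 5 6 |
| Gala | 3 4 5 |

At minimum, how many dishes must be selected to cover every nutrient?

Take {Atlas, Bravo}. Their union is {1, 2, 3, 4, 5, 6}, which is all 6 nutrients.
No single dish has all 6 nutrients (the largest, Atlas, has 5), so 2 is optimal.

2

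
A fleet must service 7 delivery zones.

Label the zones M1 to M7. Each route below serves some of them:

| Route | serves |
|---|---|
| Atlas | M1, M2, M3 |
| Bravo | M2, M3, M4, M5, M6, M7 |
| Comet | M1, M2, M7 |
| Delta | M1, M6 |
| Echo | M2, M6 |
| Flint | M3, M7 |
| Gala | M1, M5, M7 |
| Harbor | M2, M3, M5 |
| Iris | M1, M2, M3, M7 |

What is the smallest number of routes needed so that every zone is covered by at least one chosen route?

2

Take {Bravo, Gala}. Their union is {M1, M2, M3, M4, M5, M6, M7}, which is all 7 zones.
No single route has all 7 zones (the largest, Bravo, has 6), so 2 is optimal.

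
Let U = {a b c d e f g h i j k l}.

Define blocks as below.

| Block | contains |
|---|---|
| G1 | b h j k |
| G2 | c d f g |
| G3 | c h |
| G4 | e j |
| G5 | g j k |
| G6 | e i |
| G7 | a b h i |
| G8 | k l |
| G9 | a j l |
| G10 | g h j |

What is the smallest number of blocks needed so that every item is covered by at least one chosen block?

G2 and G4 and G7 and G8 together: G2 ∪ G4 ∪ G7 ∪ G8 = {a, b, c, d, e, f, g, h, i, j, k, l} — every item is covered.
No 3 of the 10 blocks cover everything (all 120 combinations miss at least one item), so 4 is optimal.

4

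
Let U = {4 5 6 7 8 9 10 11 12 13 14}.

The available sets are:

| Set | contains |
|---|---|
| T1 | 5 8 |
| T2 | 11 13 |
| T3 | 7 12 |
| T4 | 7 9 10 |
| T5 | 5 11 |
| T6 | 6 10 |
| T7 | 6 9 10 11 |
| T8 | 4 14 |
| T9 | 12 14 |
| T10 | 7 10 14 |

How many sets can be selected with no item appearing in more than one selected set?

5

T1, T2, T3, T6, T8 are pairwise disjoint (T1={5,8}; T2={11,13}; T3={7,12}; T6={6,10}; T8={4,14}).
Every remaining set overlaps one of these, and no 6 of the listed sets are pairwise disjoint, so 5 is the maximum.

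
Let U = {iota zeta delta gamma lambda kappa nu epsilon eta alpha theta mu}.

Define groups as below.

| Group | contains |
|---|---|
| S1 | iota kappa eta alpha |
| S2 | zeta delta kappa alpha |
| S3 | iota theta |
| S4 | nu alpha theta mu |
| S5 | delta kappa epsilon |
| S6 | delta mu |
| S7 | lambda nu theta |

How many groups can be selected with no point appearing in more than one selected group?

3

S1, S6, S7 are pairwise disjoint (S1={iota,kappa,eta,alpha}; S6={delta,mu}; S7={lambda,nu,theta}).
Every remaining group overlaps one of these, and no 4 of the listed groups are pairwise disjoint, so 3 is the maximum.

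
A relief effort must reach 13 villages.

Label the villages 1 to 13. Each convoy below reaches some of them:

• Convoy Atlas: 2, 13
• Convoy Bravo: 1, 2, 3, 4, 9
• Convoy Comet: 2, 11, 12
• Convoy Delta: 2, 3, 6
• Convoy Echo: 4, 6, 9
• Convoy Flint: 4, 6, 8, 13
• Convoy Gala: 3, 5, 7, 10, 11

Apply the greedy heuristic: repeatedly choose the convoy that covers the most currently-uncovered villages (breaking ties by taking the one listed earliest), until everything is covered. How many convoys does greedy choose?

Greedy: pick Bravo (covers 5 new) → pick Gala (covers 4 new) → pick Flint (covers 3 new) → pick Comet (covers 1 new). Total picks: 4.

4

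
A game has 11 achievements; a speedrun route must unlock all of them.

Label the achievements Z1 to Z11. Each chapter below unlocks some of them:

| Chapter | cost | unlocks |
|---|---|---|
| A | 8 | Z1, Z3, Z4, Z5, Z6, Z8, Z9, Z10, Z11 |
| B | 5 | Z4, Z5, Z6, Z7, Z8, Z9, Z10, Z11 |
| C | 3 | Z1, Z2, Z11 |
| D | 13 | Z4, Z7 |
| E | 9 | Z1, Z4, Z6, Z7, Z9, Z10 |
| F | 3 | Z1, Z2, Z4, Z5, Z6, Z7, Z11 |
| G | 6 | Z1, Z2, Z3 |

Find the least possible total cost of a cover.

A, F together cover every achievement (A ∪ F = {Z1, Z2, Z3, Z4, Z5, Z6, Z7, Z8, Z9, Z10, Z11}); total cost 8 + 3 = 11.
The greedy pick F, B, G costs 14; no covering selection beats 11.

11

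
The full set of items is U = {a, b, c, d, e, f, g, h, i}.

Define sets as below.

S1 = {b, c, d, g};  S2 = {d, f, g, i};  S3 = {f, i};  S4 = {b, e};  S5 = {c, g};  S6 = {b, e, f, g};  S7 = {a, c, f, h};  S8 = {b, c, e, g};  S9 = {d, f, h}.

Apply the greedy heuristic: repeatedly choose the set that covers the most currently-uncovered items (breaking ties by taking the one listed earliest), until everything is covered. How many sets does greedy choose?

4

Greedy: pick S1 (covers 4 new) → pick S7 (covers 3 new) → pick S2 (covers 1 new) → pick S4 (covers 1 new). Total picks: 4.
(The true minimum cover uses only 3 sets, so greedy is not optimal here.)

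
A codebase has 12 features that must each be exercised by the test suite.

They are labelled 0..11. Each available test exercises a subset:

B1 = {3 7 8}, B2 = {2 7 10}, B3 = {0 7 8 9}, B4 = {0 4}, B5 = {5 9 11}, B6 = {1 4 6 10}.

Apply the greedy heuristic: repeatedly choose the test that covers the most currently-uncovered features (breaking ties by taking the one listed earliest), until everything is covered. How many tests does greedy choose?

Greedy: pick B3 (covers 4 new) → pick B6 (covers 4 new) → pick B5 (covers 2 new) → pick B1 (covers 1 new) → pick B2 (covers 1 new). Total picks: 5.

5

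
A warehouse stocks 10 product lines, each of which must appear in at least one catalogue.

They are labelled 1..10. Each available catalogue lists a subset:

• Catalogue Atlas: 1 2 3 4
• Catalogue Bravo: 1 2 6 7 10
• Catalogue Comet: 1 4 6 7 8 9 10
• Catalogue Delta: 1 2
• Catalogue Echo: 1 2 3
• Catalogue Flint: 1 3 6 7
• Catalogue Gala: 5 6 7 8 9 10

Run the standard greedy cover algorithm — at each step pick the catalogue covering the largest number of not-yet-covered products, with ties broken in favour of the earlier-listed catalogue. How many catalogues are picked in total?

3

Greedy: pick Comet (covers 7 new) → pick Atlas (covers 2 new) → pick Gala (covers 1 new). Total picks: 3.
(The true minimum cover uses only 2 catalogues, so greedy is not optimal here.)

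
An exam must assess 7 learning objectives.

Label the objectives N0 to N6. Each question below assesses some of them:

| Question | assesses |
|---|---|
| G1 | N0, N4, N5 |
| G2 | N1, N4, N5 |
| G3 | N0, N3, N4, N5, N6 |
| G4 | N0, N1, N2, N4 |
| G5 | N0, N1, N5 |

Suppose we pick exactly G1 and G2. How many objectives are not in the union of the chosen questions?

Union of G1, G2 = {N0, N1, N4, N5}.
Not covered: N2, N3, N6 — 3 objectives.

3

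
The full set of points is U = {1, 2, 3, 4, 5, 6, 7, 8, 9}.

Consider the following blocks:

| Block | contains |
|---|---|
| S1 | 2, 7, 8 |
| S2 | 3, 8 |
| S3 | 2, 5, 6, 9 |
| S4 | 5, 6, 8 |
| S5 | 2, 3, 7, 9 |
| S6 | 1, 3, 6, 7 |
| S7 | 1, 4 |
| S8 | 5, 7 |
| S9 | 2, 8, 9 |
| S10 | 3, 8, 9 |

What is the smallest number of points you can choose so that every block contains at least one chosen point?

4

Take H = {1, 2, 7, 8}. Each listed block contains at least one of these, so H is a hitting set of size 4.
No choice of 3 points meets every block, so 4 is the minimum.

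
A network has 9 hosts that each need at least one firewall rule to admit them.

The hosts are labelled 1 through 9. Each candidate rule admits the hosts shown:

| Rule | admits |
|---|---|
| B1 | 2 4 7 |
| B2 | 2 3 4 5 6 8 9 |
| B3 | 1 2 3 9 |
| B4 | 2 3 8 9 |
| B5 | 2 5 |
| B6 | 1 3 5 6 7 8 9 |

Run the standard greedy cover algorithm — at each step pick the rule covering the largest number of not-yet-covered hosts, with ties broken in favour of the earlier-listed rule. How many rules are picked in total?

2

Greedy: pick B2 (covers 7 new) → pick B6 (covers 2 new). Total picks: 2.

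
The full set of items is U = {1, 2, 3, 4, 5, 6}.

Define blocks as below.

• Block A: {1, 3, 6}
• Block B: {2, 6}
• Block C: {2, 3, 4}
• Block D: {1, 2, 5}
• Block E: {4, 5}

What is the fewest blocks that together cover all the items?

3

B, C, and D cover everything between them: the union {1, 2, 3, 4, 5, 6} is all of U.
No 2 of the 5 blocks cover everything (all 10 combinations miss at least one item), so 3 is optimal.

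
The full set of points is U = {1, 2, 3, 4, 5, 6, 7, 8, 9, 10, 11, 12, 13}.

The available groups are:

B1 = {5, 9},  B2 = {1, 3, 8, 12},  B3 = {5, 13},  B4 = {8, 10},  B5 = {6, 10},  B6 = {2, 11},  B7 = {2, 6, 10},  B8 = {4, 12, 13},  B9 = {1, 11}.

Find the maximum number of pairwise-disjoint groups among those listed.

B1, B5, B8, B9 are pairwise disjoint (B1={5,9}; B5={6,10}; B8={4,12,13}; B9={1,11}).
Every remaining group overlaps one of these, and no 5 of the listed groups are pairwise disjoint, so 4 is the maximum.

4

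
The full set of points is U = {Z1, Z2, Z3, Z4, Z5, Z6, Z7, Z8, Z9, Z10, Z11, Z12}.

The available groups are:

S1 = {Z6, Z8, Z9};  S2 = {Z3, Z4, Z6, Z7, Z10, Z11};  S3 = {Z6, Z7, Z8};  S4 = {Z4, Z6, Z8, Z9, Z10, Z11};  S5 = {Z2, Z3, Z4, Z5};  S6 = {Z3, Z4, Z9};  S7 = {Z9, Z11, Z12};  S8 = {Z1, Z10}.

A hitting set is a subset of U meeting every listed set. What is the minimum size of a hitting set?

Take H = {Z4, Z8, Z10, Z11}. Each listed group contains at least one of these, so H is a hitting set of size 4.
The groups S3, S5, S7, S8 are pairwise disjoint, so any hitting set needs a separate point for each — at least 4. Hence 4 is optimal.

4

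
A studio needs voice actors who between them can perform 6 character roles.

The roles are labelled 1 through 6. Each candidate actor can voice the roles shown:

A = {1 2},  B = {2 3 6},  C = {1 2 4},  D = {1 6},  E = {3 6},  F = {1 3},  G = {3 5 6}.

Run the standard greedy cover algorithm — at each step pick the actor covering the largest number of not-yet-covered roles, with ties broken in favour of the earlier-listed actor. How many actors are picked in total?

3

Greedy: pick B (covers 3 new) → pick C (covers 2 new) → pick G (covers 1 new). Total picks: 3.
(The true minimum cover uses only 2 actors, so greedy is not optimal here.)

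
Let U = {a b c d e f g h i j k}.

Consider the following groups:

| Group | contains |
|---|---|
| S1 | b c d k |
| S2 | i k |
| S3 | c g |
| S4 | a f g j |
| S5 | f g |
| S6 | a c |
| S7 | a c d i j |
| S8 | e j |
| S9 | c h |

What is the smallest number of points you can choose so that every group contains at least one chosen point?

T = {c, f, j, k} meets every group (each contains at least one member of T), and |T| = 4.
The groups S2, S5, S6, S8 are pairwise disjoint, so any hitting set needs a separate point for each — at least 4. Hence 4 is optimal.

4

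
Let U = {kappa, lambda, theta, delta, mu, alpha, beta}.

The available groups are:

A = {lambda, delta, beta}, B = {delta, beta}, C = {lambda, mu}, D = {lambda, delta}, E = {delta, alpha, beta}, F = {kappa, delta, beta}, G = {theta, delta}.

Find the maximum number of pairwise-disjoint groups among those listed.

2

C, E are pairwise disjoint (C={lambda,mu}; E={delta,alpha,beta}).
Every remaining group overlaps one of these, and no 3 of the listed groups are pairwise disjoint, so 2 is the maximum.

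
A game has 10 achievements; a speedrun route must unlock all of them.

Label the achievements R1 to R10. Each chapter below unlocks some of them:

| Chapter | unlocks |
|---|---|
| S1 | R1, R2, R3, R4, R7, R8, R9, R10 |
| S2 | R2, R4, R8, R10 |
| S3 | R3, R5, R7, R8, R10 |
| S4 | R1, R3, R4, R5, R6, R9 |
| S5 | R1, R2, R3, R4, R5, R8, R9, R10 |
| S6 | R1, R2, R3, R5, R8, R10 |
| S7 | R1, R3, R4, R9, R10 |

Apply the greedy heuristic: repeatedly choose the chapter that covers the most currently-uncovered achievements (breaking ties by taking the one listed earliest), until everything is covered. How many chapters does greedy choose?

2

Greedy: pick S1 (covers 8 new) → pick S4 (covers 2 new). Total picks: 2.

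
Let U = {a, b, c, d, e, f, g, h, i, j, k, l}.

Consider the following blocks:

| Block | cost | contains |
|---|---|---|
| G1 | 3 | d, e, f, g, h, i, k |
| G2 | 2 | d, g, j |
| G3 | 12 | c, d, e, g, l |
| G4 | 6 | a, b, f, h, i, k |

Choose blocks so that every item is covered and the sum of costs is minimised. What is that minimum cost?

G2, G3, G4 together cover every item (G2 ∪ G3 ∪ G4 = {a, b, c, d, e, f, g, h, i, j, k, l}); total cost 2 + 12 + 6 = 20.
The greedy pick G1, G2, G4, G3 costs 23; no covering selection beats 20.

20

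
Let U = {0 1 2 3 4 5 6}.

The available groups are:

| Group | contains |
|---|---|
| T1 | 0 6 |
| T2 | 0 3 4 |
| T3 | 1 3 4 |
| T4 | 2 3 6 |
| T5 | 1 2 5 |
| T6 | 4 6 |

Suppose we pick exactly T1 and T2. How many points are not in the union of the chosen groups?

Union of T1, T2 = {0, 3, 4, 6}.
Not covered: 1, 2, 5 — 3 points.

3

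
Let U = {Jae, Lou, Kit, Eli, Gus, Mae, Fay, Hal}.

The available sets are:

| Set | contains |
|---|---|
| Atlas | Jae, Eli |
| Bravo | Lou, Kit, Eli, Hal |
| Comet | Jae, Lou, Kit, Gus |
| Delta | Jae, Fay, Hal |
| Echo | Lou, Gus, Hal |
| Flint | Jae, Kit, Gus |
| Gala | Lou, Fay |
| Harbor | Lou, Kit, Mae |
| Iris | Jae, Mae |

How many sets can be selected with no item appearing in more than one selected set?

Echo, Iris are pairwise disjoint (Echo={Lou,Gus,Hal}; Iris={Jae,Mae}).
Every remaining set overlaps one of these, and no 3 of the listed sets are pairwise disjoint, so 2 is the maximum.

2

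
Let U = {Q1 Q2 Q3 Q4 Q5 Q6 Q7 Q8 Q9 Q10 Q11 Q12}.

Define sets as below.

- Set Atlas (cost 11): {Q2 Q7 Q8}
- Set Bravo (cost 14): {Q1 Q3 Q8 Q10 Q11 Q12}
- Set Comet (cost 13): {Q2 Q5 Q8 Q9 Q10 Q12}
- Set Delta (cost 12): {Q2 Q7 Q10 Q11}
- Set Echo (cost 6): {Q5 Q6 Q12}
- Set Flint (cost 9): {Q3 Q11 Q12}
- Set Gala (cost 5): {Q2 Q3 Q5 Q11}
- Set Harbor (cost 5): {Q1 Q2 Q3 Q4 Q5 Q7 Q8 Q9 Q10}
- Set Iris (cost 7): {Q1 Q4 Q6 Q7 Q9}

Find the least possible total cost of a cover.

16

Echo, Gala, Harbor together cover every item (Echo ∪ Gala ∪ Harbor = {Q1, Q2, Q3, Q4, Q5, Q6, Q7, Q8, Q9, Q10, Q11, Q12}); total cost 6 + 5 + 5 = 16.
No covering selection has total cost below 16.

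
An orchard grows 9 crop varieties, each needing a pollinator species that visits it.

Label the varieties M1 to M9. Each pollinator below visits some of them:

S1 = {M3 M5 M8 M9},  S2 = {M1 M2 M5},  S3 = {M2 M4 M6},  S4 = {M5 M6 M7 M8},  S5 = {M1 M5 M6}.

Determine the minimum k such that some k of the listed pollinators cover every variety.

4

S1 and S3 and S4 and S5 together: S1 ∪ S3 ∪ S4 ∪ S5 = {M1, M2, M3, M4, M5, M6, M7, M8, M9} — every variety is covered.
Only S4 contains M7, so S4 is forced; the remaining 5 varieties need at least 3 more pollinators (each remaining pollinator adds at most 2) — so at least 4 pollinators are needed, and 4 is optimal.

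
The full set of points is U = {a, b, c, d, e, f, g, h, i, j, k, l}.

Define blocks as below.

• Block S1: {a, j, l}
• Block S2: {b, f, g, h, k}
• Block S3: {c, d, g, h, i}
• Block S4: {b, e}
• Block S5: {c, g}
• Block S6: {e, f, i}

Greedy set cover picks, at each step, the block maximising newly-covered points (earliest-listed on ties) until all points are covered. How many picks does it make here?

4

Greedy: pick S2 (covers 5 new) → pick S1 (covers 3 new) → pick S3 (covers 3 new) → pick S4 (covers 1 new). Total picks: 4.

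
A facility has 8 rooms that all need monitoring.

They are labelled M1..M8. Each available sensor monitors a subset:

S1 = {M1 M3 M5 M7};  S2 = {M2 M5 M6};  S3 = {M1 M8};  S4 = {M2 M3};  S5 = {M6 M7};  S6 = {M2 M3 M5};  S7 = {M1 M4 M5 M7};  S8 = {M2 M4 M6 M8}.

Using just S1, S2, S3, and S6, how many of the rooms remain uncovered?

1

Union of S1, S2, S3, S6 = {M1, M2, M3, M5, M6, M7, M8}.
Not covered: M4 — 1 room.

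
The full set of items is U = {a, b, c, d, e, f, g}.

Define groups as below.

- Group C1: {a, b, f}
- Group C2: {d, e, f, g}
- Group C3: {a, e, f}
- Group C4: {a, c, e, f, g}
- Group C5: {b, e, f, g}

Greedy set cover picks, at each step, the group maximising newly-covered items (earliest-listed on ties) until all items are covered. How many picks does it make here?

3

Greedy: pick C4 (covers 5 new) → pick C1 (covers 1 new) → pick C2 (covers 1 new). Total picks: 3.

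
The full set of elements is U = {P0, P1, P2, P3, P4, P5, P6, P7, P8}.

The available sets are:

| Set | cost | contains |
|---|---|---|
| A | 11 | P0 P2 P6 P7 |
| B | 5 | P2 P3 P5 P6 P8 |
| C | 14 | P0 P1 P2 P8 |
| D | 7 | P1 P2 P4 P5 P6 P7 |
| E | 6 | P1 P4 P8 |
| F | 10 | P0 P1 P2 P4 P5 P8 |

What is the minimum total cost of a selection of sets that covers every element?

A, B, E together cover every element (A ∪ B ∪ E = {P0, P1, P2, P3, P4, P5, P6, P7, P8}); total cost 11 + 5 + 6 = 22.
No covering selection has total cost below 22.

22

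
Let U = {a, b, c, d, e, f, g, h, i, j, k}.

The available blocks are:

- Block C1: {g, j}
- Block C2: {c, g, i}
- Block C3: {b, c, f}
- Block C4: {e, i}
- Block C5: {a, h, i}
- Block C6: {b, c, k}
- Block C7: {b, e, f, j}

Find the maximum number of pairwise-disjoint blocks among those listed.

C1, C3, C4 are pairwise disjoint (C1={g,j}; C3={b,c,f}; C4={e,i}).
Every remaining block overlaps one of these, and no 4 of the listed blocks are pairwise disjoint, so 3 is the maximum.

3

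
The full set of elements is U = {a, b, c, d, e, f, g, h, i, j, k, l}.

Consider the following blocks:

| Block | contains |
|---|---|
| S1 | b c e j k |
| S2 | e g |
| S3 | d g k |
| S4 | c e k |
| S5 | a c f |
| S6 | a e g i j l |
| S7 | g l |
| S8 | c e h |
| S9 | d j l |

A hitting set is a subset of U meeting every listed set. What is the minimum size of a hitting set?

3

Take T = {c, g, j}. Each listed block contains at least one of these, so T is a hitting set of size 3.
The blocks S2, S5, S9 are pairwise disjoint, so any hitting set needs a separate element for each — at least 3. Hence 3 is optimal.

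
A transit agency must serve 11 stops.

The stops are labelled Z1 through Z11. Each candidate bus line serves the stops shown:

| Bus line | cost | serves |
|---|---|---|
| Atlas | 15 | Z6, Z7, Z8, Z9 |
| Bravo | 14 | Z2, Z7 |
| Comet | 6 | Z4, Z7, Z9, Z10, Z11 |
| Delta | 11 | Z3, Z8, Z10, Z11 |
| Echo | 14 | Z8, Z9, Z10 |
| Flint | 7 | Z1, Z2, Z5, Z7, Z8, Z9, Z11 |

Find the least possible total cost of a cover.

Atlas, Comet, Delta, Flint together cover every stop (Atlas ∪ Comet ∪ Delta ∪ Flint = {Z1, Z2, Z3, Z4, Z5, Z6, Z7, Z8, Z9, Z10, Z11}); total cost 15 + 6 + 11 + 7 = 39.
No covering selection has total cost below 39.

39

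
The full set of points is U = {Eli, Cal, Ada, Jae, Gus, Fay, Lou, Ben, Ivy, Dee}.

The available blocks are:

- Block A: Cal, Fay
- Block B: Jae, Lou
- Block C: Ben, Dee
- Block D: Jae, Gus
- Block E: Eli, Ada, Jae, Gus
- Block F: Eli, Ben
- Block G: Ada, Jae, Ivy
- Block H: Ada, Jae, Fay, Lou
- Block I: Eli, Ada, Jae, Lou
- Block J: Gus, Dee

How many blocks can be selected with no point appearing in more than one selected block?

A, F, G, J are pairwise disjoint (A={Cal,Fay}; F={Eli,Ben}; G={Ada,Jae,Ivy}; J={Gus,Dee}).
Every remaining block overlaps one of these, and no 5 of the listed blocks are pairwise disjoint, so 4 is the maximum.

4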